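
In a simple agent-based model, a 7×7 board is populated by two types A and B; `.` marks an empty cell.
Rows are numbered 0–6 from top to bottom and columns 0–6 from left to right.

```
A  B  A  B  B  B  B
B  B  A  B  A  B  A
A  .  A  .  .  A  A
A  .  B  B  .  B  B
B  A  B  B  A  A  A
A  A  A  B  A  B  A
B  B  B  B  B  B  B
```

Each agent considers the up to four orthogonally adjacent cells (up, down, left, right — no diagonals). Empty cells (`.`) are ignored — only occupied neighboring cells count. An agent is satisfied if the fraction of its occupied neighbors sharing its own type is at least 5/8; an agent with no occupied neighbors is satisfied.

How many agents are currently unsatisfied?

(0,0)A 0/2 unhappy
(0,1)B 1/3 unhappy
(0,2)A 1/3 unhappy
(0,3)B 2/3 ok
(0,4)B 2/3 ok
(0,5)B 3/3 ok
(0,6)B 1/2 unhappy
(1,0)B 1/3 unhappy
(1,1)B 2/3 ok
(1,2)A 2/4 unhappy
(1,3)B 1/3 unhappy
(1,4)A 0/3 unhappy
(1,5)B 1/4 unhappy
(1,6)A 1/3 unhappy
(2,0)A 1/2 unhappy
(2,2)A 1/2 unhappy
(2,5)A 1/3 unhappy
(2,6)A 2/3 ok
(3,0)A 1/2 unhappy
(3,2)B 2/3 ok
(3,3)B 2/2 ok
(3,5)B 1/3 unhappy
(3,6)B 1/3 unhappy
(4,0)B 0/3 unhappy
(4,1)A 1/3 unhappy
(4,2)B 2/4 unhappy
(4,3)B 3/4 ok
(4,4)A 2/3 ok
(4,5)A 2/4 unhappy
(4,6)A 2/3 ok
(5,0)A 1/3 unhappy
(5,1)A 3/4 ok
(5,2)A 1/4 unhappy
(5,3)B 2/4 unhappy
(5,4)A 1/4 unhappy
(5,5)B 1/4 unhappy
(5,6)A 1/3 unhappy
(6,0)B 1/2 unhappy
(6,1)B 2/3 ok
(6,2)B 2/3 ok
(6,3)B 3/3 ok
(6,4)B 2/3 ok
(6,5)B 3/3 ok
(6,6)B 1/2 unhappy
Unsatisfied: (0,0), (0,1), (0,2), (0,6), (1,0), (1,2), (1,3), (1,4), (1,5), (1,6), (2,0), (2,2), (2,5), (3,0), (3,5), (3,6), (4,0), (4,1), (4,2), (4,5), (5,0), (5,2), (5,3), (5,4), (5,5), (5,6), (6,0), (6,6) — 28 in total.

28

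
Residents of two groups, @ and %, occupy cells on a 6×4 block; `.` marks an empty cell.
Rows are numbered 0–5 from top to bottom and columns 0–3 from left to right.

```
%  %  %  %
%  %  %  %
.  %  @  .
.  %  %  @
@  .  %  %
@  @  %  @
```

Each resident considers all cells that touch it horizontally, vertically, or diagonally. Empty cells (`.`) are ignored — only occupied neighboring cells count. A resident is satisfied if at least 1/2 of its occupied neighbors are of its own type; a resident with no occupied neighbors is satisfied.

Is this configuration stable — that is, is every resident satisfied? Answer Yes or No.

(0,0)% 3/3 satisfied
(0,1)% 5/5 satisfied
(0,2)% 5/5 satisfied
(0,3)% 3/3 satisfied
(1,0)% 4/4 satisfied
(1,1)% 6/7 satisfied
(1,2)% 6/7 satisfied
(1,3)% 3/4 satisfied
(2,1)% 5/6 satisfied
(2,2)@ 1/7 not
(3,1)% 3/5 satisfied
(3,2)% 4/6 satisfied
(3,3)@ 1/4 not
(4,0)@ 2/3 satisfied
(4,2)% 4/7 satisfied
(4,3)% 3/5 satisfied
(5,0)@ 2/2 satisfied
(5,1)@ 2/4 satisfied
(5,2)% 2/4 satisfied
(5,3)@ 0/3 not
For instance (2,2) has only 1/7 same-type neighbors, below 1/2.

No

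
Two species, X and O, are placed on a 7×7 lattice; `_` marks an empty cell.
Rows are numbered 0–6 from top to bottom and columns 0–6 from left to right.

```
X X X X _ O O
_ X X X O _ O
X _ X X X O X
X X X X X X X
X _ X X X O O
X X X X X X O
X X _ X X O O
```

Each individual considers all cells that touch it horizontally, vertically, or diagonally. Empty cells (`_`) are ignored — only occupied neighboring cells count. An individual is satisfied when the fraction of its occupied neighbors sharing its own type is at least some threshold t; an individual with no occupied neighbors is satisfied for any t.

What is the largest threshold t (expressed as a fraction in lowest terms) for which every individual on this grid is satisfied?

(0,0)X 2/2
(0,1)X 4/4
(0,2)X 5/5
(0,3)X 3/4
(0,5)O 3/3
(0,6)O 2/2
(1,1)X 6/6
(1,2)X 7/7
(1,3)X 6/7
(1,4)O 2/6
(1,6)O 3/4
(2,0)X 3/3
(2,2)X 7/7
(2,3)X 7/8
(2,4)X 5/7
(2,5)O 2/7
(2,6)X 2/4
(3,0)X 3/3
(3,1)X 6/6
(3,2)X 6/6
(3,3)X 8/8
(3,4)X 6/8
(3,5)X 5/8
(3,6)X 2/5
(4,0)X 4/4
(4,2)X 7/7
(4,3)X 8/8
(4,4)X 7/8
(4,5)O 2/8
(4,6)O 2/5
(5,0)X 4/4
(5,1)X 6/6
(5,2)X 6/6
(5,3)X 7/7
(5,4)X 6/8
(5,5)X 3/8
(5,6)O 4/5
(6,0)X 3/3
(6,1)X 4/4
(6,3)X 4/4
(6,4)X 4/5
(6,5)O 2/5
(6,6)O 2/3
The smallest same-type fraction is 2/8 at (4,5), which reduces to 1/4. Any threshold above that leaves this individual unsatisfied.

1/4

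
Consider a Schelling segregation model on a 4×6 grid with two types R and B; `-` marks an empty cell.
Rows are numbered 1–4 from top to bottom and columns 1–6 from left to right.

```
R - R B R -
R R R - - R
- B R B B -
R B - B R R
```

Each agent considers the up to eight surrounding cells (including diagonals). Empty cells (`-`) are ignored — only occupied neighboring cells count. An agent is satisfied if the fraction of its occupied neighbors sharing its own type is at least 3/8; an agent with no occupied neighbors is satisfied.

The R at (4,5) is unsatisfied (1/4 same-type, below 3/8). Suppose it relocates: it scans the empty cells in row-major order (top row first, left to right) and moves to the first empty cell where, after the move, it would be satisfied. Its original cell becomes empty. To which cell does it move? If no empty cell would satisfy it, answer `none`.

Vacating (4,5). Empty cells in order:
  (1,2): 5/5 same-type → satisfied — stop here.

(1,2)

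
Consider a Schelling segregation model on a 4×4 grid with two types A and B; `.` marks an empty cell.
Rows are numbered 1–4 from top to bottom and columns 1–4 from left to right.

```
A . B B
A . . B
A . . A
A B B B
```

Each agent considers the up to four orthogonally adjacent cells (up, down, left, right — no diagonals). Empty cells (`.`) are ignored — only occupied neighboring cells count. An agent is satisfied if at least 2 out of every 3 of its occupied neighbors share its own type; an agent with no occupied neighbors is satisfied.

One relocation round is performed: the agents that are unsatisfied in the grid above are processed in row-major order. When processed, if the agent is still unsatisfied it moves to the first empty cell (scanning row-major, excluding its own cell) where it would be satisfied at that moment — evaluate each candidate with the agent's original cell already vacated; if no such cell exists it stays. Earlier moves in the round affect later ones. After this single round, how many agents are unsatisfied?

1

Initially unsatisfied (in order): (2,4), (3,4), (4,1), (4,2), (4,4).
  (2,4) → (2,3).
  (3,4): no empty cell satisfies it; stays.
  (4,1): no empty cell satisfies it; stays.
  (4,2) → (2,4).
  (4,4) → (3,3).
Resulting grid:
A . B B
A . B B
A . B A
A . B .
Unsatisfied now: (3,4).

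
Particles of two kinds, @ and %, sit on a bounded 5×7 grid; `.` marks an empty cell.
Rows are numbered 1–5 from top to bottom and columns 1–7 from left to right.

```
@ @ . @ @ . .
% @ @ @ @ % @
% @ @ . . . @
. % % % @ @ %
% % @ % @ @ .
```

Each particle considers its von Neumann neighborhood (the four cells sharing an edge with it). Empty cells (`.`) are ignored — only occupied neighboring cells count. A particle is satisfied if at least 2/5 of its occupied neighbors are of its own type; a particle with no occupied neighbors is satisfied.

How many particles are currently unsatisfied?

5

(1,1)@ 1/2 satisfied
(1,2)@ 2/2 satisfied
(1,4)@ 2/2 satisfied
(1,5)@ 2/2 satisfied
(2,1)% 1/3 not
(2,2)@ 3/4 satisfied
(2,3)@ 3/3 satisfied
(2,4)@ 3/3 satisfied
(2,5)@ 2/3 satisfied
(2,6)% 0/2 not
(2,7)@ 1/2 satisfied
(3,1)% 1/2 satisfied
(3,2)@ 2/4 satisfied
(3,3)@ 2/3 satisfied
(3,7)@ 1/2 satisfied
(4,2)% 2/3 satisfied
(4,3)% 2/4 satisfied
(4,4)% 2/3 satisfied
(4,5)@ 2/3 satisfied
(4,6)@ 2/3 satisfied
(4,7)% 0/2 not
(5,1)% 1/1 satisfied
(5,2)% 2/3 satisfied
(5,3)@ 0/3 not
(5,4)% 1/3 not
(5,5)@ 2/3 satisfied
(5,6)@ 2/2 satisfied
Unsatisfied: (2,1), (2,6), (4,7), (5,3), (5,4) — 5 in total.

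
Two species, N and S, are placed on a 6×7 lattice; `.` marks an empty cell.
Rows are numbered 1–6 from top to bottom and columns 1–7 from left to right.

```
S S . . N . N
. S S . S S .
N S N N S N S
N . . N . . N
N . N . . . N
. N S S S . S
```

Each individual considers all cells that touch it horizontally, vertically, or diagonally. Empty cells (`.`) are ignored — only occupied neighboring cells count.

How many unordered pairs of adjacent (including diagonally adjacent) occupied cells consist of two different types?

22

Scan each occupied cell's neighbors to the right and below (and the two forward diagonals) so each pair is counted once.
Row 1: S(1,1)–S(1,2)= S(1,1)–S(2,2)= S(1,2)–S(2,2)= S(1,2)–S(2,3)= N(1,5)–S(2,5)≠ N(1,5)–S(2,6)≠ N(1,7)–S(2,6)≠  → 3/7 unlike.
Row 2: S(2,2)–S(2,3)= S(2,2)–S(3,2)= S(2,2)–N(3,3)≠ S(2,2)–N(3,1)≠ S(2,3)–N(3,3)≠ S(2,3)–N(3,4)≠ S(2,3)–S(3,2)= S(2,5)–S(2,6)= S(2,5)–S(3,5)= S(2,5)–N(3,6)≠ S(2,5)–N(3,4)≠ S(2,6)–N(3,6)≠ S(2,6)–S(3,7)= S(2,6)–S(3,5)=  → 7/14 unlike.
Row 3: N(3,1)–S(3,2)≠ N(3,1)–N(4,1)= S(3,2)–N(3,3)≠ S(3,2)–N(4,1)≠ N(3,3)–N(3,4)= N(3,3)–N(4,4)= N(3,4)–S(3,5)≠ N(3,4)–N(4,4)= S(3,5)–N(3,6)≠ S(3,5)–N(4,4)≠ N(3,6)–S(3,7)≠ N(3,6)–N(4,7)= S(3,7)–N(4,7)≠  → 8/13 unlike.
Row 4: N(4,1)–N(5,1)= N(4,4)–N(5,3)= N(4,7)–N(5,7)=  → 0/3 unlike.
Row 5: N(5,1)–N(6,2)= N(5,3)–S(6,3)≠ N(5,3)–S(6,4)≠ N(5,3)–N(6,2)= N(5,7)–S(6,7)≠  → 3/5 unlike.
Row 6: N(6,2)–S(6,3)≠ S(6,3)–S(6,4)= S(6,4)–S(6,5)=  → 1/3 unlike.
Total adjacent occupied pairs: 45; unlike-type pairs: 22.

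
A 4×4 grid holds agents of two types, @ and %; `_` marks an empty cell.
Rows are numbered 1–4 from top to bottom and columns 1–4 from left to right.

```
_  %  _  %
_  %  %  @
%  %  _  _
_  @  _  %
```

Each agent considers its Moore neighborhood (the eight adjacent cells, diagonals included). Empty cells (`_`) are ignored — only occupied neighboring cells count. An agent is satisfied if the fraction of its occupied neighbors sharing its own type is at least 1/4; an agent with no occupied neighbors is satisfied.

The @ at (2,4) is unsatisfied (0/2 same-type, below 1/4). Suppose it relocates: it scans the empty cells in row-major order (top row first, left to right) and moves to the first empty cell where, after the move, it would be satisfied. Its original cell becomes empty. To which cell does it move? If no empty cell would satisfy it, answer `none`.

Vacating (2,4). Empty cells in order:
  (1,1): 0/2 same-type → still unsatisfied.
  (1,3): 0/4 same-type → still unsatisfied.
  (2,1): 0/4 same-type → still unsatisfied.
  (3,3): 1/5 same-type → still unsatisfied.
  (3,4): 0/2 same-type → still unsatisfied.
  (4,1): 1/3 same-type → satisfied — stop here.

(4,1)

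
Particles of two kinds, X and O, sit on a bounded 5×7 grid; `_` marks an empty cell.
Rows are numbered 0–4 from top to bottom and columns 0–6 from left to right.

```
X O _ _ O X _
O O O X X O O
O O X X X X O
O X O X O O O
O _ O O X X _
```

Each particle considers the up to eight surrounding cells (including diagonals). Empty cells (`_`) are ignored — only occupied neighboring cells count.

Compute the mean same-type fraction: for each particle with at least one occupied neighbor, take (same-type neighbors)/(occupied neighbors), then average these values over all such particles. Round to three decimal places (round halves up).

0.506

(0,0)X 0/3
(0,1)O 3/4
(0,4)O 1/4
(0,5)X 1/4
(1,0)O 4/5
(1,1)O 5/7
(1,2)O 3/6
(1,3)X 4/6
(1,4)X 5/7
(1,5)O 3/7
(1,6)O 2/4
(2,0)O 4/5
(2,1)O 6/8
(2,2)X 4/8
(2,3)X 5/8
(2,4)X 5/8
(2,5)X 2/8
(2,6)O 4/5
(3,0)O 3/4
(3,1)X 1/7
(3,2)O 3/7
(3,3)X 4/8
(3,4)O 2/8
(3,5)O 3/7
(3,6)O 2/4
(4,0)O 1/2
(4,2)O 2/4
(4,3)O 3/5
(4,4)X 2/5
(4,5)X 1/4
Sum over 30 particles: 0/3 + 3/4 + 1/4 + 1/4 + 4/5 + 5/7 + 3/6 + 4/6 + 5/7 + 3/7 + 2/4 + 4/5 + 6/8 + 4/8 + 5/8 + 5/8 + 2/8 + 4/5 + 3/4 + 1/7 + 3/7 + 4/8 + 2/8 + 3/7 + 2/4 + 1/2 + 2/4 + 3/5 + 2/5 + 1/4 = 6373/420; mean = 6373/420 ÷ 30 = 6373/12600 = 0.505793… → 0.506.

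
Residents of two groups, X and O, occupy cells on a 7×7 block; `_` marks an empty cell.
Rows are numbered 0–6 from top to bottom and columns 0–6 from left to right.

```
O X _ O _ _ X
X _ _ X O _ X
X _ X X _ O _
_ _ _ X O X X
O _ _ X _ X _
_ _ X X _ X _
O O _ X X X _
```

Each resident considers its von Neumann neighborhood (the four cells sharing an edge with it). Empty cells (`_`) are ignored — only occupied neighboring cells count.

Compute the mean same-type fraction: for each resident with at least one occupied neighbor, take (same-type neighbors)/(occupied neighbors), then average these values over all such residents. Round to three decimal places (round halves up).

(0,0)O 0/2
(0,1)X 0/1
(0,3)O 0/1
(0,6)X 1/1
(1,0)X 1/2
(1,3)X 1/3
(1,4)O 0/1
(1,6)X 1/1
(2,0)X 1/1
(2,2)X 1/1
(2,3)X 3/3
(2,5)O 0/1
(3,3)X 2/3
(3,4)O 0/2
(3,5)X 2/4
(3,6)X 1/1
(4,0)O — no occupied neighbors
(4,3)X 2/2
(4,5)X 2/2
(5,2)X 1/1
(5,3)X 3/3
(5,5)X 2/2
(6,0)O 1/1
(6,1)O 1/1
(6,3)X 2/2
(6,4)X 2/2
(6,5)X 2/2
Sum over 26 residents: 0/2 + 0/1 + 0/1 + 1/1 + 1/2 + 1/3 + 0/1 + 1/1 + 1/1 + 1/1 + 3/3 + 0/1 + 2/3 + 0/2 + 2/4 + 1/1 + 2/2 + 2/2 + 1/1 + 3/3 + 2/2 + 1/1 + 1/1 + 2/2 + 2/2 + 2/2 = 18; mean = 18 ÷ 26 = 9/13 = 0.692307… → 0.692.

0.692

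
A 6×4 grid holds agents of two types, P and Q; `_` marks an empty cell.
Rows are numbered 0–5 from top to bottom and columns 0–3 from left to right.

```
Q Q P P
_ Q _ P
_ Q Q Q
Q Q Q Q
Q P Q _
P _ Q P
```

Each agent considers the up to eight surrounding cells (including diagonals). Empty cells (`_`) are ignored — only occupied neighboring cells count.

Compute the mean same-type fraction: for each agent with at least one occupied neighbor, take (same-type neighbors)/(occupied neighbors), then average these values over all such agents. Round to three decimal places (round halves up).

(0,0)Q 2/2
(0,1)Q 2/3
(0,2)P 2/4
(0,3)P 2/2
(1,1)Q 4/5
(1,3)P 2/4
(2,1)Q 5/5
(2,2)Q 6/7
(2,3)Q 3/4
(3,0)Q 3/4
(3,1)Q 6/7
(3,2)Q 6/7
(3,3)Q 4/4
(4,0)Q 2/4
(4,1)P 1/7
(4,2)Q 4/6
(5,0)P 1/2
(5,2)Q 1/3
(5,3)P 0/2
Sum over 19 agents: 2/2 + 2/3 + 2/4 + 2/2 + 4/5 + 2/4 + 5/5 + 6/7 + 3/4 + 3/4 + 6/7 + 6/7 + 4/4 + 2/4 + 1/7 + 4/6 + 1/2 + 1/3 + 0/2 = 2663/210; mean = 2663/210 ÷ 19 = 2663/3990 = 0.667418… → 0.667.

0.667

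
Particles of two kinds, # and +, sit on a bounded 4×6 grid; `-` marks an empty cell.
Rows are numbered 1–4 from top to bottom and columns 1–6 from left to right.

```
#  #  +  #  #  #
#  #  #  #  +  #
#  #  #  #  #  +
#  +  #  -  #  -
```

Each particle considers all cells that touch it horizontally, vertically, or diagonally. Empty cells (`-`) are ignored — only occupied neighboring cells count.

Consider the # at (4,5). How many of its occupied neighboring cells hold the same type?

2

Occupied neighbors of (4,5): (3,4)=#, (3,5)=#, (3,6)=+.
Same type (#): 2 of 3.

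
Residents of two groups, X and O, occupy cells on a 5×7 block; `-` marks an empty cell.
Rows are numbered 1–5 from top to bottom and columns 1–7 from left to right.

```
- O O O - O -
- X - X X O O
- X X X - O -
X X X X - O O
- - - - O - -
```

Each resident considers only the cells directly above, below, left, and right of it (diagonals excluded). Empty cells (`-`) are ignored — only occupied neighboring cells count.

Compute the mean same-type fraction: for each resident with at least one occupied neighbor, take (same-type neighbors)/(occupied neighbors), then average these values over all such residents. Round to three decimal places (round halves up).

0.864

Row 1: (1,2)O 1/2 · (1,3)O 2/2 · (1,4)O 1/2 · (1,6)O 1/1
Row 2: (2,2)X 1/2 · (2,4)X 2/3 · (2,5)X 1/2 · (2,6)O 3/4 · (2,7)O 1/1
Row 3: (3,2)X 3/3 · (3,3)X 3/3 · (3,4)X 3/3 · (3,6)O 2/2
Row 4: (4,1)X 1/1 · (4,2)X 3/3 · (4,3)X 3/3 · (4,4)X 2/2 · (4,6)O 2/2 · (4,7)O 1/1
Row 5: (5,5)O — no occupied neighbors
Sum over 19 residents: 1/2 + 2/2 + 1/2 + 1/1 + 1/2 + 2/3 + 1/2 + 3/4 + 1/1 + 3/3 + 3/3 + 3/3 + 2/2 + 1/1 + 3/3 + 3/3 + 2/2 + 2/2 + 1/1 = 197/12; mean = 197/12 ÷ 19 = 197/228 = 0.864035… → 0.864.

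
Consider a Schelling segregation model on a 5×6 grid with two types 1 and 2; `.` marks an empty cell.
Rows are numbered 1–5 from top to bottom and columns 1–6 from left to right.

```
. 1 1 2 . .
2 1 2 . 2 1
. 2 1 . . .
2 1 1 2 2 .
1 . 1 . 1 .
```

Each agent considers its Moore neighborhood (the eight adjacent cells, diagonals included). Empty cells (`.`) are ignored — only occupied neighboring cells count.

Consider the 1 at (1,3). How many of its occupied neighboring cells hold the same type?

Occupied neighbors of (1,3): (1,2)=1, (1,4)=2, (2,2)=1, (2,3)=2.
Same type (1): 2 of 4.

2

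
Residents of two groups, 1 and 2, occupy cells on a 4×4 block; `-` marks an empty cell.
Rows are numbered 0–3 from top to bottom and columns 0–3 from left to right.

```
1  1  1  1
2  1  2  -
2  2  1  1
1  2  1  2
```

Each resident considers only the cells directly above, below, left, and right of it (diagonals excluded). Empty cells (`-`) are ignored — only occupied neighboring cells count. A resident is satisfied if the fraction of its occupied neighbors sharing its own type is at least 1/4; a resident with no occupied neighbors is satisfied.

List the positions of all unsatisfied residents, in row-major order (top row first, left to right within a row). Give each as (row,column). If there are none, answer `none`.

(1,2), (3,0), (3,3)

(0,0)1 1/2 satisfied
(0,1)1 3/3 satisfied
(0,2)1 2/3 satisfied
(0,3)1 1/1 satisfied
(1,0)2 1/3 satisfied
(1,1)1 1/4 satisfied
(1,2)2 0/3 not
(2,0)2 2/3 satisfied
(2,1)2 2/4 satisfied
(2,2)1 2/4 satisfied
(2,3)1 1/2 satisfied
(3,0)1 0/2 not
(3,1)2 1/3 satisfied
(3,2)1 1/3 satisfied
(3,3)2 0/2 not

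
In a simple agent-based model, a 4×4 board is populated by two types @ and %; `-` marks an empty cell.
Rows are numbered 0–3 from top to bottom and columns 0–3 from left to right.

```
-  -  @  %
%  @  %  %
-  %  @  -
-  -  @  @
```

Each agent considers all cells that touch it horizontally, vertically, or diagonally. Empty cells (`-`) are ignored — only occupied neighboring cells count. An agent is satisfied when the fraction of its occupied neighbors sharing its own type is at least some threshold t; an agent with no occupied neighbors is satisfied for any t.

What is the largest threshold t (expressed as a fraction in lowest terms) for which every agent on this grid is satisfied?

1/4

(0,2)@ 1/4
(0,3)% 2/3
(1,0)% 1/2
(1,1)@ 2/5
(1,2)% 3/6
(1,3)% 2/4
(2,1)% 2/5
(2,2)@ 3/6
(3,2)@ 2/3
(3,3)@ 2/2
The smallest same-type fraction is 1/4 at (0,2), which reduces to 1/4. Any threshold above that leaves this agent unsatisfied.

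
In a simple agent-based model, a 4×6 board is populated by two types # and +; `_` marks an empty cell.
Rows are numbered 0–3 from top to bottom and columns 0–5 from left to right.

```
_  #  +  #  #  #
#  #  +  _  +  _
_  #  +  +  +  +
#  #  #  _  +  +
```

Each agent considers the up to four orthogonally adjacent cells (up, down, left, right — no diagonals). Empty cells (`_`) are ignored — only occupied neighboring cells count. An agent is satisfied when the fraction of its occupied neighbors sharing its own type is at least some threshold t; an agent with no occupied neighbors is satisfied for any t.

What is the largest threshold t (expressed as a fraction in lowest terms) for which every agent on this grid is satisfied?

1/3

(0,1)# 1/2
(0,2)+ 1/3
(0,3)# 1/2
(0,4)# 2/3
(0,5)# 1/1
(1,0)# 1/1
(1,1)# 3/4
(1,2)+ 2/3
(1,4)+ 1/2
(2,1)# 2/3
(2,2)+ 2/4
(2,3)+ 2/2
(2,4)+ 4/4
(2,5)+ 2/2
(3,0)# 1/1
(3,1)# 3/3
(3,2)# 1/2
(3,4)+ 2/2
(3,5)+ 2/2
The smallest same-type fraction is 1/3 at (0,2), which reduces to 1/3. Any threshold above that leaves this agent unsatisfied.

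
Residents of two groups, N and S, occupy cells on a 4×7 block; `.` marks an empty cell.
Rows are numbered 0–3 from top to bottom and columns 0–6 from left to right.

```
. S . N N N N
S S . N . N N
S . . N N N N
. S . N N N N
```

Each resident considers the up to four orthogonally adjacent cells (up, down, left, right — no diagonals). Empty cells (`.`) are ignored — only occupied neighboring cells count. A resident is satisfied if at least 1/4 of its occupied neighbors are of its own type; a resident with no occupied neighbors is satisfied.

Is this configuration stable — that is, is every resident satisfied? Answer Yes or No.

Row 0: (0,1)S 1/1 ✓ · (0,3)N 2/2 ✓ · (0,4)N 2/2 ✓ · (0,5)N 3/3 ✓ · (0,6)N 2/2 ✓
Row 1: (1,0)S 2/2 ✓ · (1,1)S 2/2 ✓ · (1,3)N 2/2 ✓ · (1,5)N 3/3 ✓ · (1,6)N 3/3 ✓
Row 2: (2,0)S 1/1 ✓ · (2,3)N 3/3 ✓ · (2,4)N 3/3 ✓ · (2,5)N 4/4 ✓ · (2,6)N 3/3 ✓
Row 3: (3,1)S 0/0 ✓ · (3,3)N 2/2 ✓ · (3,4)N 3/3 ✓ · (3,5)N 3/3 ✓ · (3,6)N 2/2 ✓
All meet the threshold, so the configuration is stable.

Yes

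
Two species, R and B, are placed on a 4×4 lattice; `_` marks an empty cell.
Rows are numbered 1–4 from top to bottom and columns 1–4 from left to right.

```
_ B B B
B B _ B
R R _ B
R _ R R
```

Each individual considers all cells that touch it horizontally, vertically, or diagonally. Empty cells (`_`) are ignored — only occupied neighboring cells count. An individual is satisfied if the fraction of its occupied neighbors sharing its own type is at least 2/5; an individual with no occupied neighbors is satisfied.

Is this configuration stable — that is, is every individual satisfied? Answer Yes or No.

(1,2)B 3/3 satisfied
(1,3)B 4/4 satisfied
(1,4)B 2/2 satisfied
(2,1)B 2/4 satisfied
(2,2)B 3/5 satisfied
(2,4)B 3/3 satisfied
(3,1)R 2/4 satisfied
(3,2)R 3/5 satisfied
(3,4)B 1/3 not
(4,1)R 2/2 satisfied
(4,3)R 2/3 satisfied
(4,4)R 1/2 satisfied
For instance (3,4) has only 1/3 same-type neighbors, below 2/5.

No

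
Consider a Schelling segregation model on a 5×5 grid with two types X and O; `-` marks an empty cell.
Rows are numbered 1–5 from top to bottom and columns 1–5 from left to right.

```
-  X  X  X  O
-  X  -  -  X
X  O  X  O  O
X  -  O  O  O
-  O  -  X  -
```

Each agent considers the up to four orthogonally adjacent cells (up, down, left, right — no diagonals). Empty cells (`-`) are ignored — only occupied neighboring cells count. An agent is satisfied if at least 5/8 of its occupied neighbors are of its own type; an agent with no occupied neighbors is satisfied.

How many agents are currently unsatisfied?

Row 1: (1,2)X 2/2 satisfied · (1,3)X 2/2 satisfied · (1,4)X 1/2 not · (1,5)O 0/2 not
Row 2: (2,2)X 1/2 not · (2,5)X 0/2 not
Row 3: (3,1)X 1/2 not · (3,2)O 0/3 not · (3,3)X 0/3 not · (3,4)O 2/3 satisfied · (3,5)O 2/3 satisfied
Row 4: (4,1)X 1/1 satisfied · (4,3)O 1/2 not · (4,4)O 3/4 satisfied · (4,5)O 2/2 satisfied
Row 5: (5,2)O 0/0 satisfied · (5,4)X 0/1 not
Unsatisfied: (1,4), (1,5), (2,2), (2,5), (3,1), (3,2), (3,3), (4,3), (5,4) — 9 in total.

9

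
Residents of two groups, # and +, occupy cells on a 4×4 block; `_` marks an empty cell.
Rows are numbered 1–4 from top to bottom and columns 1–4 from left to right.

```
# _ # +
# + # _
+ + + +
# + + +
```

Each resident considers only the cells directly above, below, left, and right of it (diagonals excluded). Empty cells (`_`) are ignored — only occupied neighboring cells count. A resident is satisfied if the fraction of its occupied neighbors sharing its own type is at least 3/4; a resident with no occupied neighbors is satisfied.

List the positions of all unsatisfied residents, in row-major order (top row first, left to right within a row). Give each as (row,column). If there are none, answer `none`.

(1,3), (1,4), (2,1), (2,2), (2,3), (3,1), (4,1), (4,2)

Row 1: (1,1)# 1/1 satisfied · (1,3)# 1/2 not · (1,4)+ 0/1 not
Row 2: (2,1)# 1/3 not · (2,2)+ 1/3 not · (2,3)# 1/3 not
Row 3: (3,1)+ 1/3 not · (3,2)+ 4/4 satisfied · (3,3)+ 3/4 satisfied · (3,4)+ 2/2 satisfied
Row 4: (4,1)# 0/2 not · (4,2)+ 2/3 not · (4,3)+ 3/3 satisfied · (4,4)+ 2/2 satisfied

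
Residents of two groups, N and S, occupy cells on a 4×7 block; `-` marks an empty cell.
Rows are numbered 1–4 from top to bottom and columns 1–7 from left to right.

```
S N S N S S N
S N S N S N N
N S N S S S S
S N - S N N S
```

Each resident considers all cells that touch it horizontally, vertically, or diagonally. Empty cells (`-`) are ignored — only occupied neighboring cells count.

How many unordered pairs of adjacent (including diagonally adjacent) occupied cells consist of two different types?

Scan each occupied cell's neighbors to the right and below (and the two forward diagonals) so each pair is counted once.
From row 1: 16 unlike of 25 pairs (running 16/25).
From row 2: 15 unlike of 25 pairs (running 31/50).
From row 3: 12 unlike of 22 pairs (running 43/72).
From row 4: 3 unlike of 4 pairs (running 46/76).
Total adjacent occupied pairs: 76; unlike-type pairs: 46.

46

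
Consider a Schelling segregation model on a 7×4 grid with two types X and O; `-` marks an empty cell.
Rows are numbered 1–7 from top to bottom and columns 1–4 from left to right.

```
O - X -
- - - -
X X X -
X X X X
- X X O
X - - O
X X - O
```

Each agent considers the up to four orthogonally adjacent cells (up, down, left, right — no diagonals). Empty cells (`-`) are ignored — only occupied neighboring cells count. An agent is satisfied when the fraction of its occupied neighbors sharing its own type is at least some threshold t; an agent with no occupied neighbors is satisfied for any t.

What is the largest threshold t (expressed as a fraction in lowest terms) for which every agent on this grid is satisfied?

(1,1)O — no occupied neighbors
(1,3)X — no occupied neighbors
(3,1)X 2/2
(3,2)X 3/3
(3,3)X 2/2
(4,1)X 2/2
(4,2)X 4/4
(4,3)X 4/4
(4,4)X 1/2
(5,2)X 2/2
(5,3)X 2/3
(5,4)O 1/3
(6,1)X 1/1
(6,4)O 2/2
(7,1)X 2/2
(7,2)X 1/1
(7,4)O 1/1
The smallest same-type fraction is 1/3 at (5,4), which reduces to 1/3. Any threshold above that leaves this agent unsatisfied.

1/3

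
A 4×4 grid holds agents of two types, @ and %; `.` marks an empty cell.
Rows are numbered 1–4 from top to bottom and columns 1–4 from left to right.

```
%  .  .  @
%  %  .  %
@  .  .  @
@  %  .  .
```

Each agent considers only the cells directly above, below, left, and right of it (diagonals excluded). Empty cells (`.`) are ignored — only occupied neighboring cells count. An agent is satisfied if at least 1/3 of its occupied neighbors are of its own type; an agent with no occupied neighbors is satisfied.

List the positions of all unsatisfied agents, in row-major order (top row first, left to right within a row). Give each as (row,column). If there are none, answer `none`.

(1,4), (2,4), (3,4), (4,2)

Row 1: (1,1)% 1/1 ✓ · (1,4)@ 0/1 ✗
Row 2: (2,1)% 2/3 ✓ · (2,2)% 1/1 ✓ · (2,4)% 0/2 ✗
Row 3: (3,1)@ 1/2 ✓ · (3,4)@ 0/1 ✗
Row 4: (4,1)@ 1/2 ✓ · (4,2)% 0/1 ✗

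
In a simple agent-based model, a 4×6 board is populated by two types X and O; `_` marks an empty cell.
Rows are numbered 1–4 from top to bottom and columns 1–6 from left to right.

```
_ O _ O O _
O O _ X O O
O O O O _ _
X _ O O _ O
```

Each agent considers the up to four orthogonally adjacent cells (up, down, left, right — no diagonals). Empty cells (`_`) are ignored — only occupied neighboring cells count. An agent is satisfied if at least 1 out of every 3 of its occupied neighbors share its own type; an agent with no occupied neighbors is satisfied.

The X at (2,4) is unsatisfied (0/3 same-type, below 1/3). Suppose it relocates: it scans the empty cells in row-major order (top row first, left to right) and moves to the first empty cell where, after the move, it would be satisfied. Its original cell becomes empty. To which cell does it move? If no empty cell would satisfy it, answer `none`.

Vacating (2,4). Empty cells in order:
  (1,1): 0/2 same-type → still unsatisfied.
  (1,3): 0/2 same-type → still unsatisfied.
  (1,6): 0/2 same-type → still unsatisfied.
  (2,3): 0/2 same-type → still unsatisfied.
  (3,5): 0/2 same-type → still unsatisfied.
  (3,6): 0/2 same-type → still unsatisfied.
  (4,2): 1/3 same-type → satisfied — stop here.

(4,2)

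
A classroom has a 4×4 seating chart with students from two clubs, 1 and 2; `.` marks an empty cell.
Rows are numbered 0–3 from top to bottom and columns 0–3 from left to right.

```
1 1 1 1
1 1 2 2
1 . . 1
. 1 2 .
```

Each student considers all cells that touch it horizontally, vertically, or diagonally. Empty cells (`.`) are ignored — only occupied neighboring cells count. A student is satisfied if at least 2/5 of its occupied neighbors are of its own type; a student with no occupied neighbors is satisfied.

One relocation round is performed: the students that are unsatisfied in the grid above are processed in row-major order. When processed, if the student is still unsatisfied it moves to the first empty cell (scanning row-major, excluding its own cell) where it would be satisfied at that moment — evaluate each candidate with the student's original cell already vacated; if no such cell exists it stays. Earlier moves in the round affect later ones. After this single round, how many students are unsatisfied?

1

Initially unsatisfied (in order): (0,3), (1,2), (1,3), (2,3), (3,2).
  (0,3) → (2,1).
  (1,2) → (0,3).
  (1,3) → (3,3).
  (2,3) → (1,2).
  (3,2) → (2,3).
Resulting grid:
1 1 1 2
1 1 1 .
1 1 . 2
. 1 . 2
Unsatisfied now: (0,3).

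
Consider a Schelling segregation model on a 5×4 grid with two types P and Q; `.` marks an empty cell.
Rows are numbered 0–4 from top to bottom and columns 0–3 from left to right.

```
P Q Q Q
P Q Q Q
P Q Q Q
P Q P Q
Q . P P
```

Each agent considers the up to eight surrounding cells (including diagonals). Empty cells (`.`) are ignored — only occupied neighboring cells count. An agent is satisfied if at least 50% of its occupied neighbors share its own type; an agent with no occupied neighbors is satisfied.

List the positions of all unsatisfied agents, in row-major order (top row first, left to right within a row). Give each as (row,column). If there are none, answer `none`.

(0,0), (1,0), (2,0), (3,0), (3,1), (3,2), (3,3)

Row 0: (0,0)P 1/3 unhappy · (0,1)Q 3/5 ok · (0,2)Q 5/5 ok · (0,3)Q 3/3 ok
Row 1: (1,0)P 2/5 unhappy · (1,1)Q 5/8 ok · (1,2)Q 8/8 ok · (1,3)Q 5/5 ok
Row 2: (2,0)P 2/5 unhappy · (2,1)Q 4/8 ok · (2,2)Q 7/8 ok · (2,3)Q 4/5 ok
Row 3: (3,0)P 1/4 unhappy · (3,1)Q 3/7 unhappy · (3,2)P 2/7 unhappy · (3,3)Q 2/5 unhappy
Row 4: (4,0)Q 1/2 ok · (4,2)P 2/4 ok · (4,3)P 2/3 ok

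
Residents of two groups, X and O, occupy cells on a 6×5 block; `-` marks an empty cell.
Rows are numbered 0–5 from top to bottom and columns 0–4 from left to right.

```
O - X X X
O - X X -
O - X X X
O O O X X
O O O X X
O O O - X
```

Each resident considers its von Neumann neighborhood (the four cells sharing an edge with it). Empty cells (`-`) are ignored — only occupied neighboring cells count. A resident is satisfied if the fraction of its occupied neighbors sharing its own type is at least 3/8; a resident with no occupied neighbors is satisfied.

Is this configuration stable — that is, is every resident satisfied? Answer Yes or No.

Row 0: (0,0)O 1/1 satisfied · (0,2)X 2/2 satisfied · (0,3)X 3/3 satisfied · (0,4)X 1/1 satisfied
Row 1: (1,0)O 2/2 satisfied · (1,2)X 3/3 satisfied · (1,3)X 3/3 satisfied
Row 2: (2,0)O 2/2 satisfied · (2,2)X 2/3 satisfied · (2,3)X 4/4 satisfied · (2,4)X 2/2 satisfied
Row 3: (3,0)O 3/3 satisfied · (3,1)O 3/3 satisfied · (3,2)O 2/4 satisfied · (3,3)X 3/4 satisfied · (3,4)X 3/3 satisfied
Row 4: (4,0)O 3/3 satisfied · (4,1)O 4/4 satisfied · (4,2)O 3/4 satisfied · (4,3)X 2/3 satisfied · (4,4)X 3/3 satisfied
Row 5: (5,0)O 2/2 satisfied · (5,1)O 3/3 satisfied · (5,2)O 2/2 satisfied · (5,4)X 1/1 satisfied
All meet the threshold, so the configuration is stable.

Yes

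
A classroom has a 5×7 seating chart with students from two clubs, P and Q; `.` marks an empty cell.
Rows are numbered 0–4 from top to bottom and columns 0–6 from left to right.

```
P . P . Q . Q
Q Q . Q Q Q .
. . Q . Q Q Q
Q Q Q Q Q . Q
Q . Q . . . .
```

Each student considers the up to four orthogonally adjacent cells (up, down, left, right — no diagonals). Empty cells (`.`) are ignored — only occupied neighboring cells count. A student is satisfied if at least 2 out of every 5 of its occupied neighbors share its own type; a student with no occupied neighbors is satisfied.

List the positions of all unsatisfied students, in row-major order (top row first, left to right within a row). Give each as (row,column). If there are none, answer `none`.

(0,0)P 0/1 ✗
(0,2)P 0/0 ✓
(0,4)Q 1/1 ✓
(0,6)Q 0/0 ✓
(1,0)Q 1/2 ✓
(1,1)Q 1/1 ✓
(1,3)Q 1/1 ✓
(1,4)Q 4/4 ✓
(1,5)Q 2/2 ✓
(2,2)Q 1/1 ✓
(2,4)Q 3/3 ✓
(2,5)Q 3/3 ✓
(2,6)Q 2/2 ✓
(3,0)Q 2/2 ✓
(3,1)Q 2/2 ✓
(3,2)Q 4/4 ✓
(3,3)Q 2/2 ✓
(3,4)Q 2/2 ✓
(3,6)Q 1/1 ✓
(4,0)Q 1/1 ✓
(4,2)Q 1/1 ✓

(0,0)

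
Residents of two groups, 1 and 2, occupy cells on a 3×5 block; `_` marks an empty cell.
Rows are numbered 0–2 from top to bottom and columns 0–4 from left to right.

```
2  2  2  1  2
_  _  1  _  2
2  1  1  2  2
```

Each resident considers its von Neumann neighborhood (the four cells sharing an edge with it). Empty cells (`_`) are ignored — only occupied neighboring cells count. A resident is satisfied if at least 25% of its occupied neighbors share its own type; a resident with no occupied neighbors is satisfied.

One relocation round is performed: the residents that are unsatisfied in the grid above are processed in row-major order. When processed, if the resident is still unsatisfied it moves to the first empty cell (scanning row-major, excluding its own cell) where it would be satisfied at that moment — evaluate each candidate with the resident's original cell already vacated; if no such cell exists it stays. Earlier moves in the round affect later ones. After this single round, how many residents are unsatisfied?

0

Initially unsatisfied (in order): (0,3), (2,0).
  (0,3) → (1,1).
  (2,0) → (0,3).
Resulting grid:
2 2 2 2 2
_ 1 1 _ 2
_ 1 1 2 2
All satisfied now.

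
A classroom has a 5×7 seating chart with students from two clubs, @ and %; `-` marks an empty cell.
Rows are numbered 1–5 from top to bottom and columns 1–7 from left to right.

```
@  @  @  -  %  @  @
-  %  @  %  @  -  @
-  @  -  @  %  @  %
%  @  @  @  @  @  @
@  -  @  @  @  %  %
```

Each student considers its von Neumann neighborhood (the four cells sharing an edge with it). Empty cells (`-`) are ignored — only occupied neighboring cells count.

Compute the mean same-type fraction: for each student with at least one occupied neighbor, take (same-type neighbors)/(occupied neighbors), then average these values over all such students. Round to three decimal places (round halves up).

Row 1: (1,1)@ 1/1 · (1,2)@ 2/3 · (1,3)@ 2/2 · (1,5)% 0/2 · (1,6)@ 1/2 · (1,7)@ 2/2
Row 2: (2,2)% 0/3 · (2,3)@ 1/3 · (2,4)% 0/3 · (2,5)@ 0/3 · (2,7)@ 1/2
Row 3: (3,2)@ 1/2 · (3,4)@ 1/3 · (3,5)% 0/4 · (3,6)@ 1/3 · (3,7)% 0/3
Row 4: (4,1)% 0/2 · (4,2)@ 2/3 · (4,3)@ 3/3 · (4,4)@ 4/4 · (4,5)@ 3/4 · (4,6)@ 3/4 · (4,7)@ 1/3
Row 5: (5,1)@ 0/1 · (5,3)@ 2/2 · (5,4)@ 3/3 · (5,5)@ 2/3 · (5,6)% 1/3 · (5,7)% 1/2
Sum over 29 students: 1/1 + 2/3 + 2/2 + 0/2 + 1/2 + 2/2 + 0/3 + 1/3 + 0/3 + 0/3 + 1/2 + 1/2 + 1/3 + 0/4 + 1/3 + 0/3 + 0/2 + 2/3 + 3/3 + 4/4 + 3/4 + 3/4 + 1/3 + 0/1 + 2/2 + 3/3 + 2/3 + 1/3 + 1/2 = 85/6; mean = 85/6 ÷ 29 = 85/174 = 0.488505… → 0.489.

0.489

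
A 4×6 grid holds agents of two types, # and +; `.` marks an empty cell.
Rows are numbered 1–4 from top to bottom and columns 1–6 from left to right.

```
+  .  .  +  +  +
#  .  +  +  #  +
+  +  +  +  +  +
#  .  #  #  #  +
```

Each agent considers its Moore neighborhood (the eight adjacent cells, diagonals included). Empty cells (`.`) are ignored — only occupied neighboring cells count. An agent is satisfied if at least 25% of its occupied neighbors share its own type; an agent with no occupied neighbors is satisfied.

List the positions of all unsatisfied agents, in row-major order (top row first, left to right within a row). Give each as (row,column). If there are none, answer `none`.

(1,1), (2,1), (2,5), (4,1), (4,5)

Row 1: (1,1)+ 0/1 unhappy · (1,4)+ 3/4 ok · (1,5)+ 4/5 ok · (1,6)+ 2/3 ok
Row 2: (2,1)# 0/3 unhappy · (2,3)+ 5/5 ok · (2,4)+ 6/7 ok · (2,5)# 0/8 unhappy · (2,6)+ 4/5 ok
Row 3: (3,1)+ 1/3 ok · (3,2)+ 3/6 ok · (3,3)+ 4/6 ok · (3,4)+ 4/8 ok · (3,5)+ 5/8 ok · (3,6)+ 3/5 ok
Row 4: (4,1)# 0/2 unhappy · (4,3)# 1/4 ok · (4,4)# 2/5 ok · (4,5)# 1/5 unhappy · (4,6)+ 2/3 ok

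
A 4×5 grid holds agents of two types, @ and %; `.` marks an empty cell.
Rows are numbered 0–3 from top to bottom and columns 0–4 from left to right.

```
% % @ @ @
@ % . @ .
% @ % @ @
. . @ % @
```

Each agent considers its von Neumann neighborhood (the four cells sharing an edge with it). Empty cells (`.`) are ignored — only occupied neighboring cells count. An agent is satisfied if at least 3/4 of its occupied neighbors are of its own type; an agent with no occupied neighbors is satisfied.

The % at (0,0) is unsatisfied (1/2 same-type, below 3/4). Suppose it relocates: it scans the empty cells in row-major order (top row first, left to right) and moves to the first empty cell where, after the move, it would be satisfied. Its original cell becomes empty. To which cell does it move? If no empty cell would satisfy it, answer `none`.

(3,0)

Vacating (0,0). Empty cells in order:
  (1,2): 2/4 same-type → still unsatisfied.
  (1,4): 0/3 same-type → still unsatisfied.
  (3,0): 1/1 same-type → satisfied — stop here.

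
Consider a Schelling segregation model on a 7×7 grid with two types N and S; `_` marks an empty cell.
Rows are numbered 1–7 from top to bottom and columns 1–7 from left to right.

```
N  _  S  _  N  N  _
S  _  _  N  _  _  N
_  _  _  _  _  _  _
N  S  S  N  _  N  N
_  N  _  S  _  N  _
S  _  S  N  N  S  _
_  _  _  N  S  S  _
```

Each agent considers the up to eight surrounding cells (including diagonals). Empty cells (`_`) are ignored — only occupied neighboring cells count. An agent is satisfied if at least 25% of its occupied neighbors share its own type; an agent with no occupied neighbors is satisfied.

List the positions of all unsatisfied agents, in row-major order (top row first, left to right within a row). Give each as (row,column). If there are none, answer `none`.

(1,1), (1,3), (2,1), (4,4), (5,2), (6,1)

(1,1)N 0/1 ✗
(1,3)S 0/1 ✗
(1,5)N 2/2 ✓
(1,6)N 2/2 ✓
(2,1)S 0/1 ✗
(2,4)N 1/2 ✓
(2,7)N 1/1 ✓
(4,1)N 1/2 ✓
(4,2)S 1/3 ✓
(4,3)S 2/4 ✓
(4,4)N 0/2 ✗
(4,6)N 2/2 ✓
(4,7)N 2/2 ✓
(5,2)N 1/5 ✗
(5,4)S 2/5 ✓
(5,6)N 3/4 ✓
(6,1)S 0/1 ✗
(6,3)S 1/4 ✓
(6,4)N 2/5 ✓
(6,5)N 3/7 ✓
(6,6)S 2/4 ✓
(7,4)N 2/4 ✓
(7,5)S 2/5 ✓
(7,6)S 2/3 ✓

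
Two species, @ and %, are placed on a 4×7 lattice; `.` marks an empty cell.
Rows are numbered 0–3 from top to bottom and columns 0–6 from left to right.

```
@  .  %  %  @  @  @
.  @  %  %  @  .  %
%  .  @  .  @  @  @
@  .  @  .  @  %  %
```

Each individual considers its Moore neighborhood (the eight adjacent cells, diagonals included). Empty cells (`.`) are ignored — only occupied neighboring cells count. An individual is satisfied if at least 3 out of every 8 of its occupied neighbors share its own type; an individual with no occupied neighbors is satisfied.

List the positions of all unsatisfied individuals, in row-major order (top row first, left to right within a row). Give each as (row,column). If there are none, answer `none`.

(0,0)@ 1/1 ok
(0,2)% 3/4 ok
(0,3)% 3/5 ok
(0,4)@ 2/4 ok
(0,5)@ 3/4 ok
(0,6)@ 1/2 ok
(1,1)@ 2/5 ok
(1,2)% 3/5 ok
(1,3)% 3/7 ok
(1,4)@ 4/6 ok
(1,6)% 0/4 unhappy
(2,0)% 0/2 unhappy
(2,2)@ 2/4 ok
(2,4)@ 3/5 ok
(2,5)@ 4/7 ok
(2,6)@ 1/4 unhappy
(3,0)@ 0/1 unhappy
(3,2)@ 1/1 ok
(3,4)@ 2/3 ok
(3,5)% 1/5 unhappy
(3,6)% 1/3 unhappy

(1,6), (2,0), (2,6), (3,0), (3,5), (3,6)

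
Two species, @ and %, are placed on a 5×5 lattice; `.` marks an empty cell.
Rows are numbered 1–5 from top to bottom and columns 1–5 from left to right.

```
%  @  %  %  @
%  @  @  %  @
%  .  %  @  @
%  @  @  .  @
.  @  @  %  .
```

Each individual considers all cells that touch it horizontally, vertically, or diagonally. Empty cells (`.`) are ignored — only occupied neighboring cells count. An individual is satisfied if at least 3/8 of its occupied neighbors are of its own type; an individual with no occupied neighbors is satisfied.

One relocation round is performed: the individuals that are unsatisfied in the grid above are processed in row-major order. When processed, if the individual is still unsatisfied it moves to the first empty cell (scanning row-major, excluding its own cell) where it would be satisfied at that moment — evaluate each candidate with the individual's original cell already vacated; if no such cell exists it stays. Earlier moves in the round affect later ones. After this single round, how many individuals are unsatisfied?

Initially unsatisfied (in order): (1,1), (1,5), (2,2), (3,3), (4,1), (5,4).
  (1,1) → (3,2).
  (1,5) → (1,1).
  (2,2): now satisfied by earlier moves; stays.
  (3,3) → (1,5).
  (4,1): now satisfied by earlier moves; stays.
  (5,4): no empty cell satisfies it; stays.
Resulting grid:
@ @ % % %
% @ @ % @
% % . @ @
% @ @ . @
. @ @ % .
Unsatisfied now: (5,4).

1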